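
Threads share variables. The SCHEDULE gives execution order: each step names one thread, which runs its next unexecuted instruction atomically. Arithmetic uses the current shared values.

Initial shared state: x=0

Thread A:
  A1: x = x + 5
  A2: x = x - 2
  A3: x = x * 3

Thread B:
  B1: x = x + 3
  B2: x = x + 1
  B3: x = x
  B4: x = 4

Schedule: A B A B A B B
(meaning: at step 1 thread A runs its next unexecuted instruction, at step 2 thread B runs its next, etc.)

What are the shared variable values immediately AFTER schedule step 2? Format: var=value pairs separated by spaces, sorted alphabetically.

Step 1: thread A executes A1 (x = x + 5). Shared: x=5. PCs: A@1 B@0
Step 2: thread B executes B1 (x = x + 3). Shared: x=8. PCs: A@1 B@1

Answer: x=8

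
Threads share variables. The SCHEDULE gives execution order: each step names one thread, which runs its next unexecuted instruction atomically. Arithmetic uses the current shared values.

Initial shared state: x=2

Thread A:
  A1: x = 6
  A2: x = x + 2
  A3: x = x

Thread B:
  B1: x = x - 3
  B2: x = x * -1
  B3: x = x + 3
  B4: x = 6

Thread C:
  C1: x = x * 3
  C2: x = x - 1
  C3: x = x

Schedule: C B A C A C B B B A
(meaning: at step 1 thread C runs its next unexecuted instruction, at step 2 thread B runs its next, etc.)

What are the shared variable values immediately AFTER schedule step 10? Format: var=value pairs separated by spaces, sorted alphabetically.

Step 1: thread C executes C1 (x = x * 3). Shared: x=6. PCs: A@0 B@0 C@1
Step 2: thread B executes B1 (x = x - 3). Shared: x=3. PCs: A@0 B@1 C@1
Step 3: thread A executes A1 (x = 6). Shared: x=6. PCs: A@1 B@1 C@1
Step 4: thread C executes C2 (x = x - 1). Shared: x=5. PCs: A@1 B@1 C@2
Step 5: thread A executes A2 (x = x + 2). Shared: x=7. PCs: A@2 B@1 C@2
Step 6: thread C executes C3 (x = x). Shared: x=7. PCs: A@2 B@1 C@3
Step 7: thread B executes B2 (x = x * -1). Shared: x=-7. PCs: A@2 B@2 C@3
Step 8: thread B executes B3 (x = x + 3). Shared: x=-4. PCs: A@2 B@3 C@3
Step 9: thread B executes B4 (x = 6). Shared: x=6. PCs: A@2 B@4 C@3
Step 10: thread A executes A3 (x = x). Shared: x=6. PCs: A@3 B@4 C@3

Answer: x=6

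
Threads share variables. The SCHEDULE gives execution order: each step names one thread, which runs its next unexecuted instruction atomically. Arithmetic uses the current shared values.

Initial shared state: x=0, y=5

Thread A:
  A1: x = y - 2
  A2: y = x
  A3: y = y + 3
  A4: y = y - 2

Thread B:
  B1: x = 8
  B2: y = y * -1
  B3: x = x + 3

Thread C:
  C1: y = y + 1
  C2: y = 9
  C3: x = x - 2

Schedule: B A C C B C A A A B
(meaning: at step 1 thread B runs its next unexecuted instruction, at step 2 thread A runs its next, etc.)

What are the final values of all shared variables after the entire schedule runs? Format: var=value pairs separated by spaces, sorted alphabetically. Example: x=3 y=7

Step 1: thread B executes B1 (x = 8). Shared: x=8 y=5. PCs: A@0 B@1 C@0
Step 2: thread A executes A1 (x = y - 2). Shared: x=3 y=5. PCs: A@1 B@1 C@0
Step 3: thread C executes C1 (y = y + 1). Shared: x=3 y=6. PCs: A@1 B@1 C@1
Step 4: thread C executes C2 (y = 9). Shared: x=3 y=9. PCs: A@1 B@1 C@2
Step 5: thread B executes B2 (y = y * -1). Shared: x=3 y=-9. PCs: A@1 B@2 C@2
Step 6: thread C executes C3 (x = x - 2). Shared: x=1 y=-9. PCs: A@1 B@2 C@3
Step 7: thread A executes A2 (y = x). Shared: x=1 y=1. PCs: A@2 B@2 C@3
Step 8: thread A executes A3 (y = y + 3). Shared: x=1 y=4. PCs: A@3 B@2 C@3
Step 9: thread A executes A4 (y = y - 2). Shared: x=1 y=2. PCs: A@4 B@2 C@3
Step 10: thread B executes B3 (x = x + 3). Shared: x=4 y=2. PCs: A@4 B@3 C@3

Answer: x=4 y=2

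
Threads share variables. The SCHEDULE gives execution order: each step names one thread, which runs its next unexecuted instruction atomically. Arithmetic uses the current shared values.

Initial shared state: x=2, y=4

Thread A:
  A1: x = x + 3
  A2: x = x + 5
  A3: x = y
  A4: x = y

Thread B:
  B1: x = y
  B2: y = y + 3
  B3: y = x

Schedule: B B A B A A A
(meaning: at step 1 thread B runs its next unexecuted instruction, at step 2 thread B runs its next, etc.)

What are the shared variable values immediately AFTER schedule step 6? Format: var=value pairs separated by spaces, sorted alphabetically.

Answer: x=7 y=7

Derivation:
Step 1: thread B executes B1 (x = y). Shared: x=4 y=4. PCs: A@0 B@1
Step 2: thread B executes B2 (y = y + 3). Shared: x=4 y=7. PCs: A@0 B@2
Step 3: thread A executes A1 (x = x + 3). Shared: x=7 y=7. PCs: A@1 B@2
Step 4: thread B executes B3 (y = x). Shared: x=7 y=7. PCs: A@1 B@3
Step 5: thread A executes A2 (x = x + 5). Shared: x=12 y=7. PCs: A@2 B@3
Step 6: thread A executes A3 (x = y). Shared: x=7 y=7. PCs: A@3 B@3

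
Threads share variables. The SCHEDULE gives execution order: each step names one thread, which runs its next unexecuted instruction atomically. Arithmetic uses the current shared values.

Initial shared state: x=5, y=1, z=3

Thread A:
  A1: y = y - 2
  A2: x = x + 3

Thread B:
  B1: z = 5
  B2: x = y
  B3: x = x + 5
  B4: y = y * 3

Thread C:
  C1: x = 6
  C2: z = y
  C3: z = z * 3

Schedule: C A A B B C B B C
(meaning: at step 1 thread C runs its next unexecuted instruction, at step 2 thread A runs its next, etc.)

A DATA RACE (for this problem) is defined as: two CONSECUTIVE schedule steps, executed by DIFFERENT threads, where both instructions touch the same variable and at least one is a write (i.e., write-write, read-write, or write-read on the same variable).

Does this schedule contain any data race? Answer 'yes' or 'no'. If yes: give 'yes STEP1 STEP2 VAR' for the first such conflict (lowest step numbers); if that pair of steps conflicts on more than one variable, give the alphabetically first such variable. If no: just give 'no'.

Steps 1,2: C(r=-,w=x) vs A(r=y,w=y). No conflict.
Steps 2,3: same thread (A). No race.
Steps 3,4: A(r=x,w=x) vs B(r=-,w=z). No conflict.
Steps 4,5: same thread (B). No race.
Steps 5,6: B(r=y,w=x) vs C(r=y,w=z). No conflict.
Steps 6,7: C(r=y,w=z) vs B(r=x,w=x). No conflict.
Steps 7,8: same thread (B). No race.
Steps 8,9: B(r=y,w=y) vs C(r=z,w=z). No conflict.

Answer: no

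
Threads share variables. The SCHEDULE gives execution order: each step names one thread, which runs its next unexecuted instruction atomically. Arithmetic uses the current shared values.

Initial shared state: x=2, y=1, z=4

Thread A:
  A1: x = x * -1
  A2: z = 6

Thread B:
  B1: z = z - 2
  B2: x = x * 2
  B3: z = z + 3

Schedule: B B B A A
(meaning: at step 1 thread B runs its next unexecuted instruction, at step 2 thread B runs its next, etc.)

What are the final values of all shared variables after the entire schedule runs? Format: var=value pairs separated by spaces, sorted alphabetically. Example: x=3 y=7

Answer: x=-4 y=1 z=6

Derivation:
Step 1: thread B executes B1 (z = z - 2). Shared: x=2 y=1 z=2. PCs: A@0 B@1
Step 2: thread B executes B2 (x = x * 2). Shared: x=4 y=1 z=2. PCs: A@0 B@2
Step 3: thread B executes B3 (z = z + 3). Shared: x=4 y=1 z=5. PCs: A@0 B@3
Step 4: thread A executes A1 (x = x * -1). Shared: x=-4 y=1 z=5. PCs: A@1 B@3
Step 5: thread A executes A2 (z = 6). Shared: x=-4 y=1 z=6. PCs: A@2 B@3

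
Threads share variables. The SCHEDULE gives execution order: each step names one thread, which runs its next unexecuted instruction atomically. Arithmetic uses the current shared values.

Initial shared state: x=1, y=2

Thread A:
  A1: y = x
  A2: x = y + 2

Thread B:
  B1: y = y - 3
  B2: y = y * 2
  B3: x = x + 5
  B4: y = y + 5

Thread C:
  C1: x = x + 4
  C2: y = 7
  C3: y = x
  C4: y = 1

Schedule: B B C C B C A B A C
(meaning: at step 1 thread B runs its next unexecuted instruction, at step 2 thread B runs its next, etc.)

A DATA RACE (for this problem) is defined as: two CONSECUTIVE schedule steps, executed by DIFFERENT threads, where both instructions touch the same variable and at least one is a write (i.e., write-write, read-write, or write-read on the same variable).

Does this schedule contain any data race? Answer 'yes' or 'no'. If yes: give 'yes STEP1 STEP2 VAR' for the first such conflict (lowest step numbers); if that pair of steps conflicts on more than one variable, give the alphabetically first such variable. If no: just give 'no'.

Answer: yes 5 6 x

Derivation:
Steps 1,2: same thread (B). No race.
Steps 2,3: B(r=y,w=y) vs C(r=x,w=x). No conflict.
Steps 3,4: same thread (C). No race.
Steps 4,5: C(r=-,w=y) vs B(r=x,w=x). No conflict.
Steps 5,6: B(x = x + 5) vs C(y = x). RACE on x (W-R).
Steps 6,7: C(y = x) vs A(y = x). RACE on y (W-W).
Steps 7,8: A(y = x) vs B(y = y + 5). RACE on y (W-W).
Steps 8,9: B(y = y + 5) vs A(x = y + 2). RACE on y (W-R).
Steps 9,10: A(x = y + 2) vs C(y = 1). RACE on y (R-W).
First conflict at steps 5,6.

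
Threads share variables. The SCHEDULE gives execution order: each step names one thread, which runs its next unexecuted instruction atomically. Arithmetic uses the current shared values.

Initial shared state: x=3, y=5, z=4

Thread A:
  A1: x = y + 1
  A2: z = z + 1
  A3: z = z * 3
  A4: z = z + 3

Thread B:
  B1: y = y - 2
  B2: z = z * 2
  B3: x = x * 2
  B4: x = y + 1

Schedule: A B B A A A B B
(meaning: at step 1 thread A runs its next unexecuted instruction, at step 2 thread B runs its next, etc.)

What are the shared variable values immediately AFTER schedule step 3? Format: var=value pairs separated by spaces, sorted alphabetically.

Answer: x=6 y=3 z=8

Derivation:
Step 1: thread A executes A1 (x = y + 1). Shared: x=6 y=5 z=4. PCs: A@1 B@0
Step 2: thread B executes B1 (y = y - 2). Shared: x=6 y=3 z=4. PCs: A@1 B@1
Step 3: thread B executes B2 (z = z * 2). Shared: x=6 y=3 z=8. PCs: A@1 B@2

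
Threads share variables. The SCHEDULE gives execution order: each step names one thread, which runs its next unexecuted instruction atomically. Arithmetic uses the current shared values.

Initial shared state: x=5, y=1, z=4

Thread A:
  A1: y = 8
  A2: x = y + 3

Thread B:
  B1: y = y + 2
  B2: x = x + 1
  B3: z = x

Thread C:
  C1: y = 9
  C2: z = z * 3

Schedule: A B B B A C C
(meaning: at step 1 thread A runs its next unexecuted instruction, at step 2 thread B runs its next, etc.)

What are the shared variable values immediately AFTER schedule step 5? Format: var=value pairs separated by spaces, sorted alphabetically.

Answer: x=13 y=10 z=6

Derivation:
Step 1: thread A executes A1 (y = 8). Shared: x=5 y=8 z=4. PCs: A@1 B@0 C@0
Step 2: thread B executes B1 (y = y + 2). Shared: x=5 y=10 z=4. PCs: A@1 B@1 C@0
Step 3: thread B executes B2 (x = x + 1). Shared: x=6 y=10 z=4. PCs: A@1 B@2 C@0
Step 4: thread B executes B3 (z = x). Shared: x=6 y=10 z=6. PCs: A@1 B@3 C@0
Step 5: thread A executes A2 (x = y + 3). Shared: x=13 y=10 z=6. PCs: A@2 B@3 C@0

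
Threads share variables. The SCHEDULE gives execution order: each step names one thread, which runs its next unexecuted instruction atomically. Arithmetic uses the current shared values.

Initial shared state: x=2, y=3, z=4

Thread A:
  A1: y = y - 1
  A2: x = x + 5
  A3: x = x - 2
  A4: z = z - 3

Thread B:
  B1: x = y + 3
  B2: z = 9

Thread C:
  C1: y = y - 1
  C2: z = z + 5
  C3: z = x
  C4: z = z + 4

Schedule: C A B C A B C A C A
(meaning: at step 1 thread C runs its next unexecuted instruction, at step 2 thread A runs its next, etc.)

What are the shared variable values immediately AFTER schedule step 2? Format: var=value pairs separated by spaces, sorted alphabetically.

Step 1: thread C executes C1 (y = y - 1). Shared: x=2 y=2 z=4. PCs: A@0 B@0 C@1
Step 2: thread A executes A1 (y = y - 1). Shared: x=2 y=1 z=4. PCs: A@1 B@0 C@1

Answer: x=2 y=1 z=4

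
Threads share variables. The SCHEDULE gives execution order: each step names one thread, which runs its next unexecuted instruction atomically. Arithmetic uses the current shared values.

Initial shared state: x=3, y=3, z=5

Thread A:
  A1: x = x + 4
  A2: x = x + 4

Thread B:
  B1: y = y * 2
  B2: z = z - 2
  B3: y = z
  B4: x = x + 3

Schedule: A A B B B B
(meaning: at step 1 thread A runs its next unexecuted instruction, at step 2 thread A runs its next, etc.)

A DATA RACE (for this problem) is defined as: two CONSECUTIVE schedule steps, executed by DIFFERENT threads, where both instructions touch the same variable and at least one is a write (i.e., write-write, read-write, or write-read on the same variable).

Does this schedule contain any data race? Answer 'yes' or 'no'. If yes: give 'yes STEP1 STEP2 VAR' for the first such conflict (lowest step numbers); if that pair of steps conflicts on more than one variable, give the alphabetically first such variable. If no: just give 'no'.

Answer: no

Derivation:
Steps 1,2: same thread (A). No race.
Steps 2,3: A(r=x,w=x) vs B(r=y,w=y). No conflict.
Steps 3,4: same thread (B). No race.
Steps 4,5: same thread (B). No race.
Steps 5,6: same thread (B). No race.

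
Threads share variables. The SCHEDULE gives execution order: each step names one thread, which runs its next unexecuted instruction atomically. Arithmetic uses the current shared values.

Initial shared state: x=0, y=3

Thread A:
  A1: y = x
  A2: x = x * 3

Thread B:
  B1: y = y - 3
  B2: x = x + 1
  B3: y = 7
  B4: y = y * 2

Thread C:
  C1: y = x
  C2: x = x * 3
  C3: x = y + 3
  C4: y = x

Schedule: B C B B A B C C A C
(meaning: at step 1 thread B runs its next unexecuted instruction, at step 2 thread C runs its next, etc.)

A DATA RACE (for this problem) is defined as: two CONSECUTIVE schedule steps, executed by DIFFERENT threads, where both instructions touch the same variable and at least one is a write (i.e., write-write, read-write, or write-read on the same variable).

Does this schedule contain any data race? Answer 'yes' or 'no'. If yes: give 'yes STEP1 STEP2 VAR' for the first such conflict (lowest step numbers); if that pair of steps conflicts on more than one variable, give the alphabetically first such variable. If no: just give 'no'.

Answer: yes 1 2 y

Derivation:
Steps 1,2: B(y = y - 3) vs C(y = x). RACE on y (W-W).
Steps 2,3: C(y = x) vs B(x = x + 1). RACE on x (R-W).
Steps 3,4: same thread (B). No race.
Steps 4,5: B(y = 7) vs A(y = x). RACE on y (W-W).
Steps 5,6: A(y = x) vs B(y = y * 2). RACE on y (W-W).
Steps 6,7: B(r=y,w=y) vs C(r=x,w=x). No conflict.
Steps 7,8: same thread (C). No race.
Steps 8,9: C(x = y + 3) vs A(x = x * 3). RACE on x (W-W).
Steps 9,10: A(x = x * 3) vs C(y = x). RACE on x (W-R).
First conflict at steps 1,2.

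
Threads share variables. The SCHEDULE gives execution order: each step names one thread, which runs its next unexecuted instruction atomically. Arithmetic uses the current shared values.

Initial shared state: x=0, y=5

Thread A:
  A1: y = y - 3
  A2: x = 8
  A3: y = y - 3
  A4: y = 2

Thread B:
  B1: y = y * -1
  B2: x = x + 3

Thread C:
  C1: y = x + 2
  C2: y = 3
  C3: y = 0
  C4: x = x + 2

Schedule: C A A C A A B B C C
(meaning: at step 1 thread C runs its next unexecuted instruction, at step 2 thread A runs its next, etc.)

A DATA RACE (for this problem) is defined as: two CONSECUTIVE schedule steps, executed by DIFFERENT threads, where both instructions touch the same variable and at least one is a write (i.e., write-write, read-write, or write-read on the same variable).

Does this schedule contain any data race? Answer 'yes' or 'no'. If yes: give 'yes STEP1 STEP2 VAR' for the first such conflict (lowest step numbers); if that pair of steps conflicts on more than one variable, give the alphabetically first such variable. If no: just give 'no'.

Steps 1,2: C(y = x + 2) vs A(y = y - 3). RACE on y (W-W).
Steps 2,3: same thread (A). No race.
Steps 3,4: A(r=-,w=x) vs C(r=-,w=y). No conflict.
Steps 4,5: C(y = 3) vs A(y = y - 3). RACE on y (W-W).
Steps 5,6: same thread (A). No race.
Steps 6,7: A(y = 2) vs B(y = y * -1). RACE on y (W-W).
Steps 7,8: same thread (B). No race.
Steps 8,9: B(r=x,w=x) vs C(r=-,w=y). No conflict.
Steps 9,10: same thread (C). No race.
First conflict at steps 1,2.

Answer: yes 1 2 y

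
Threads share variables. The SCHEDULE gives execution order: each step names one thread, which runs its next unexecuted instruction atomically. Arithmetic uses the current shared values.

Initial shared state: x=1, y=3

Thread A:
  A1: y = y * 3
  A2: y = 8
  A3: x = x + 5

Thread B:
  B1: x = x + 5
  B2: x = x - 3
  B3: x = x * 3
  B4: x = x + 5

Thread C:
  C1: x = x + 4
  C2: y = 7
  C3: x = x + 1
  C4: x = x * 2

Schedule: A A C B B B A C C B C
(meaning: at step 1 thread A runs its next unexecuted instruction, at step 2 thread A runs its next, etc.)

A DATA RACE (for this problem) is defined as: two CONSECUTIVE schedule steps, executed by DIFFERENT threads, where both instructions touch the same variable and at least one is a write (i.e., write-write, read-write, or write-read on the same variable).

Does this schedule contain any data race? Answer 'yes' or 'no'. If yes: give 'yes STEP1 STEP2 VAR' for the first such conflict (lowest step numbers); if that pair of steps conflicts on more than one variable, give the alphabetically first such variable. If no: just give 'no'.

Steps 1,2: same thread (A). No race.
Steps 2,3: A(r=-,w=y) vs C(r=x,w=x). No conflict.
Steps 3,4: C(x = x + 4) vs B(x = x + 5). RACE on x (W-W).
Steps 4,5: same thread (B). No race.
Steps 5,6: same thread (B). No race.
Steps 6,7: B(x = x * 3) vs A(x = x + 5). RACE on x (W-W).
Steps 7,8: A(r=x,w=x) vs C(r=-,w=y). No conflict.
Steps 8,9: same thread (C). No race.
Steps 9,10: C(x = x + 1) vs B(x = x + 5). RACE on x (W-W).
Steps 10,11: B(x = x + 5) vs C(x = x * 2). RACE on x (W-W).
First conflict at steps 3,4.

Answer: yes 3 4 x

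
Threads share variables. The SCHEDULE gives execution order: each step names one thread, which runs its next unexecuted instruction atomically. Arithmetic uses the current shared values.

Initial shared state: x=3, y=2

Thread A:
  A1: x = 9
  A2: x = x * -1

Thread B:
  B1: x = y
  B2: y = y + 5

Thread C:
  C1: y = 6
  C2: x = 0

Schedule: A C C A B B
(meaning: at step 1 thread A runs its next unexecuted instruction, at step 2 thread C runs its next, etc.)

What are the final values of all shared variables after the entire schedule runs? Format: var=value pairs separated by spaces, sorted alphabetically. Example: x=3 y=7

Step 1: thread A executes A1 (x = 9). Shared: x=9 y=2. PCs: A@1 B@0 C@0
Step 2: thread C executes C1 (y = 6). Shared: x=9 y=6. PCs: A@1 B@0 C@1
Step 3: thread C executes C2 (x = 0). Shared: x=0 y=6. PCs: A@1 B@0 C@2
Step 4: thread A executes A2 (x = x * -1). Shared: x=0 y=6. PCs: A@2 B@0 C@2
Step 5: thread B executes B1 (x = y). Shared: x=6 y=6. PCs: A@2 B@1 C@2
Step 6: thread B executes B2 (y = y + 5). Shared: x=6 y=11. PCs: A@2 B@2 C@2

Answer: x=6 y=11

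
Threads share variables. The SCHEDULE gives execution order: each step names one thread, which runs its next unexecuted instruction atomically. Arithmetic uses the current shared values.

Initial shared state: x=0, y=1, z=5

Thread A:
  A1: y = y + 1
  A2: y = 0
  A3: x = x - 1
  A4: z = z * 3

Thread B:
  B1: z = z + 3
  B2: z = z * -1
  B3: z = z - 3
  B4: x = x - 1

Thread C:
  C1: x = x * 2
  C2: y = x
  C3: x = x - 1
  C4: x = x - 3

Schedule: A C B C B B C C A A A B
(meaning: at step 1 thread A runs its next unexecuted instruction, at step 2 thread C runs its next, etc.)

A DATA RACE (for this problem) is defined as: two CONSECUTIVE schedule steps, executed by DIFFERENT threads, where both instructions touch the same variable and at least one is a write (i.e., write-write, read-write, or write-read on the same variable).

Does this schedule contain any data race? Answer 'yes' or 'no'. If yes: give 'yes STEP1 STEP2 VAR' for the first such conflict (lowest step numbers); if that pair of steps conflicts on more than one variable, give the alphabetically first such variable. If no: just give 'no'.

Steps 1,2: A(r=y,w=y) vs C(r=x,w=x). No conflict.
Steps 2,3: C(r=x,w=x) vs B(r=z,w=z). No conflict.
Steps 3,4: B(r=z,w=z) vs C(r=x,w=y). No conflict.
Steps 4,5: C(r=x,w=y) vs B(r=z,w=z). No conflict.
Steps 5,6: same thread (B). No race.
Steps 6,7: B(r=z,w=z) vs C(r=x,w=x). No conflict.
Steps 7,8: same thread (C). No race.
Steps 8,9: C(r=x,w=x) vs A(r=-,w=y). No conflict.
Steps 9,10: same thread (A). No race.
Steps 10,11: same thread (A). No race.
Steps 11,12: A(r=z,w=z) vs B(r=x,w=x). No conflict.

Answer: no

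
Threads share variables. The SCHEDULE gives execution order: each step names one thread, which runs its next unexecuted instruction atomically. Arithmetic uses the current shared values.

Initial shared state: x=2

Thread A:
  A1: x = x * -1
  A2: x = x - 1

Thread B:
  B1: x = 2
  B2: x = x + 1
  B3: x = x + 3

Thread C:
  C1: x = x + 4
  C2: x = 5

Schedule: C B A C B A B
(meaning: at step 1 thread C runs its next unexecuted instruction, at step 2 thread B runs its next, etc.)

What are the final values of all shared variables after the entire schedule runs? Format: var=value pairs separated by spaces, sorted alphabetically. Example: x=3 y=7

Step 1: thread C executes C1 (x = x + 4). Shared: x=6. PCs: A@0 B@0 C@1
Step 2: thread B executes B1 (x = 2). Shared: x=2. PCs: A@0 B@1 C@1
Step 3: thread A executes A1 (x = x * -1). Shared: x=-2. PCs: A@1 B@1 C@1
Step 4: thread C executes C2 (x = 5). Shared: x=5. PCs: A@1 B@1 C@2
Step 5: thread B executes B2 (x = x + 1). Shared: x=6. PCs: A@1 B@2 C@2
Step 6: thread A executes A2 (x = x - 1). Shared: x=5. PCs: A@2 B@2 C@2
Step 7: thread B executes B3 (x = x + 3). Shared: x=8. PCs: A@2 B@3 C@2

Answer: x=8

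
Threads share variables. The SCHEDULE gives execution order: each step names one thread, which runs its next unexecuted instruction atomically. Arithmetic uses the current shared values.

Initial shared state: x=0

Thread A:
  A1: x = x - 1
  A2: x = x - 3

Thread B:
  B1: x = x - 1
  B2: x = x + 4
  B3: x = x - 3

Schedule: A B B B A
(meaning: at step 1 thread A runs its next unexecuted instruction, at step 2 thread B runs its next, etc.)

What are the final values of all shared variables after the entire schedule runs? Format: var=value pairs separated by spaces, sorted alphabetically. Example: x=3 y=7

Step 1: thread A executes A1 (x = x - 1). Shared: x=-1. PCs: A@1 B@0
Step 2: thread B executes B1 (x = x - 1). Shared: x=-2. PCs: A@1 B@1
Step 3: thread B executes B2 (x = x + 4). Shared: x=2. PCs: A@1 B@2
Step 4: thread B executes B3 (x = x - 3). Shared: x=-1. PCs: A@1 B@3
Step 5: thread A executes A2 (x = x - 3). Shared: x=-4. PCs: A@2 B@3

Answer: x=-4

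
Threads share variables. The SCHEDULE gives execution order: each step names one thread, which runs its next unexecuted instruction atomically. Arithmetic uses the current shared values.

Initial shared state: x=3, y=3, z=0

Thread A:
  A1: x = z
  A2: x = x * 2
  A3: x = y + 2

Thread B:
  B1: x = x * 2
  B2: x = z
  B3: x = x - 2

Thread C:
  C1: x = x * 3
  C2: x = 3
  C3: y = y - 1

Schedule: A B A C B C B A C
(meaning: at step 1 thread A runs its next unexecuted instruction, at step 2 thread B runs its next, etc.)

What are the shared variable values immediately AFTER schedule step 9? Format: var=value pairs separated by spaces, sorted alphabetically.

Step 1: thread A executes A1 (x = z). Shared: x=0 y=3 z=0. PCs: A@1 B@0 C@0
Step 2: thread B executes B1 (x = x * 2). Shared: x=0 y=3 z=0. PCs: A@1 B@1 C@0
Step 3: thread A executes A2 (x = x * 2). Shared: x=0 y=3 z=0. PCs: A@2 B@1 C@0
Step 4: thread C executes C1 (x = x * 3). Shared: x=0 y=3 z=0. PCs: A@2 B@1 C@1
Step 5: thread B executes B2 (x = z). Shared: x=0 y=3 z=0. PCs: A@2 B@2 C@1
Step 6: thread C executes C2 (x = 3). Shared: x=3 y=3 z=0. PCs: A@2 B@2 C@2
Step 7: thread B executes B3 (x = x - 2). Shared: x=1 y=3 z=0. PCs: A@2 B@3 C@2
Step 8: thread A executes A3 (x = y + 2). Shared: x=5 y=3 z=0. PCs: A@3 B@3 C@2
Step 9: thread C executes C3 (y = y - 1). Shared: x=5 y=2 z=0. PCs: A@3 B@3 C@3

Answer: x=5 y=2 z=0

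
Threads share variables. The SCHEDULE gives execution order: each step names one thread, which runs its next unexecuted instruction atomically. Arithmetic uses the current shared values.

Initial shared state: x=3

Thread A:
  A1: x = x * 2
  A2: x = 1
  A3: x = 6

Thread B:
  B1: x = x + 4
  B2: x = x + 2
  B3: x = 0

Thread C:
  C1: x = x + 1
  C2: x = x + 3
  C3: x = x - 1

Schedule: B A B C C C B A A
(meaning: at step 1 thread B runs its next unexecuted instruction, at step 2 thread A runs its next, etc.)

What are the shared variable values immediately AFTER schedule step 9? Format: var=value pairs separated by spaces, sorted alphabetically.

Step 1: thread B executes B1 (x = x + 4). Shared: x=7. PCs: A@0 B@1 C@0
Step 2: thread A executes A1 (x = x * 2). Shared: x=14. PCs: A@1 B@1 C@0
Step 3: thread B executes B2 (x = x + 2). Shared: x=16. PCs: A@1 B@2 C@0
Step 4: thread C executes C1 (x = x + 1). Shared: x=17. PCs: A@1 B@2 C@1
Step 5: thread C executes C2 (x = x + 3). Shared: x=20. PCs: A@1 B@2 C@2
Step 6: thread C executes C3 (x = x - 1). Shared: x=19. PCs: A@1 B@2 C@3
Step 7: thread B executes B3 (x = 0). Shared: x=0. PCs: A@1 B@3 C@3
Step 8: thread A executes A2 (x = 1). Shared: x=1. PCs: A@2 B@3 C@3
Step 9: thread A executes A3 (x = 6). Shared: x=6. PCs: A@3 B@3 C@3

Answer: x=6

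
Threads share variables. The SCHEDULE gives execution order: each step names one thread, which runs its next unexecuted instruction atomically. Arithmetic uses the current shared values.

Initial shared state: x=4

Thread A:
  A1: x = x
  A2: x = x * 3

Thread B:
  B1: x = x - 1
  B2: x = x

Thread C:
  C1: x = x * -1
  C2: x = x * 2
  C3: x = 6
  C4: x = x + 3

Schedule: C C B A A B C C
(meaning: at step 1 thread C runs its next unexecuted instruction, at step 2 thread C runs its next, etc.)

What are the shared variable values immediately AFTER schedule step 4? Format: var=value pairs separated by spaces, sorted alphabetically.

Step 1: thread C executes C1 (x = x * -1). Shared: x=-4. PCs: A@0 B@0 C@1
Step 2: thread C executes C2 (x = x * 2). Shared: x=-8. PCs: A@0 B@0 C@2
Step 3: thread B executes B1 (x = x - 1). Shared: x=-9. PCs: A@0 B@1 C@2
Step 4: thread A executes A1 (x = x). Shared: x=-9. PCs: A@1 B@1 C@2

Answer: x=-9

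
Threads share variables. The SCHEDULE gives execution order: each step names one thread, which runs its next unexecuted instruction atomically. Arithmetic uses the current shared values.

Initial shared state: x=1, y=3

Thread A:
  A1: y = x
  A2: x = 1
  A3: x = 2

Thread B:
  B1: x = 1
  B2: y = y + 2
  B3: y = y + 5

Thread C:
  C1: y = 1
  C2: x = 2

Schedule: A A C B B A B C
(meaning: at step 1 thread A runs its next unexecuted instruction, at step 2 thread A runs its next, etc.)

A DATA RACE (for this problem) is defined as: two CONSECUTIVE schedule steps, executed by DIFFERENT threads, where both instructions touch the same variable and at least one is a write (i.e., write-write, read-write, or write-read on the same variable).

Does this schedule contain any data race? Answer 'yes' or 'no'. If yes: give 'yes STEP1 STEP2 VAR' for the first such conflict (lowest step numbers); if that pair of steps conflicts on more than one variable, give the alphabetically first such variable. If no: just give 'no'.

Steps 1,2: same thread (A). No race.
Steps 2,3: A(r=-,w=x) vs C(r=-,w=y). No conflict.
Steps 3,4: C(r=-,w=y) vs B(r=-,w=x). No conflict.
Steps 4,5: same thread (B). No race.
Steps 5,6: B(r=y,w=y) vs A(r=-,w=x). No conflict.
Steps 6,7: A(r=-,w=x) vs B(r=y,w=y). No conflict.
Steps 7,8: B(r=y,w=y) vs C(r=-,w=x). No conflict.

Answer: no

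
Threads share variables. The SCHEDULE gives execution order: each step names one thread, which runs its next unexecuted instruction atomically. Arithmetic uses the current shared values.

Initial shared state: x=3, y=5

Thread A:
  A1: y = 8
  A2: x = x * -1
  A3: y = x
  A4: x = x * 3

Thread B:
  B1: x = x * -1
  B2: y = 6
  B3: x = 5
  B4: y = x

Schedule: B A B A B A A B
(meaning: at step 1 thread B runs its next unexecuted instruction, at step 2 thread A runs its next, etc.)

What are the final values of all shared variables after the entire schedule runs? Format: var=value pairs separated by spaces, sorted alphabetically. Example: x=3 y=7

Answer: x=15 y=15

Derivation:
Step 1: thread B executes B1 (x = x * -1). Shared: x=-3 y=5. PCs: A@0 B@1
Step 2: thread A executes A1 (y = 8). Shared: x=-3 y=8. PCs: A@1 B@1
Step 3: thread B executes B2 (y = 6). Shared: x=-3 y=6. PCs: A@1 B@2
Step 4: thread A executes A2 (x = x * -1). Shared: x=3 y=6. PCs: A@2 B@2
Step 5: thread B executes B3 (x = 5). Shared: x=5 y=6. PCs: A@2 B@3
Step 6: thread A executes A3 (y = x). Shared: x=5 y=5. PCs: A@3 B@3
Step 7: thread A executes A4 (x = x * 3). Shared: x=15 y=5. PCs: A@4 B@3
Step 8: thread B executes B4 (y = x). Shared: x=15 y=15. PCs: A@4 B@4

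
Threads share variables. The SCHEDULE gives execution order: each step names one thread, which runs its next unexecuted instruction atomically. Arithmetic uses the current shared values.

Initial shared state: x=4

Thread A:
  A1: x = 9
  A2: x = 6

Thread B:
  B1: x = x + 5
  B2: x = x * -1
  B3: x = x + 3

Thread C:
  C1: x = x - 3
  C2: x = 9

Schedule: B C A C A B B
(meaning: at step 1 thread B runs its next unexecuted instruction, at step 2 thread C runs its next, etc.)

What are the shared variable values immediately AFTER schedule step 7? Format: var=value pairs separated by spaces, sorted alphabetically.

Step 1: thread B executes B1 (x = x + 5). Shared: x=9. PCs: A@0 B@1 C@0
Step 2: thread C executes C1 (x = x - 3). Shared: x=6. PCs: A@0 B@1 C@1
Step 3: thread A executes A1 (x = 9). Shared: x=9. PCs: A@1 B@1 C@1
Step 4: thread C executes C2 (x = 9). Shared: x=9. PCs: A@1 B@1 C@2
Step 5: thread A executes A2 (x = 6). Shared: x=6. PCs: A@2 B@1 C@2
Step 6: thread B executes B2 (x = x * -1). Shared: x=-6. PCs: A@2 B@2 C@2
Step 7: thread B executes B3 (x = x + 3). Shared: x=-3. PCs: A@2 B@3 C@2

Answer: x=-3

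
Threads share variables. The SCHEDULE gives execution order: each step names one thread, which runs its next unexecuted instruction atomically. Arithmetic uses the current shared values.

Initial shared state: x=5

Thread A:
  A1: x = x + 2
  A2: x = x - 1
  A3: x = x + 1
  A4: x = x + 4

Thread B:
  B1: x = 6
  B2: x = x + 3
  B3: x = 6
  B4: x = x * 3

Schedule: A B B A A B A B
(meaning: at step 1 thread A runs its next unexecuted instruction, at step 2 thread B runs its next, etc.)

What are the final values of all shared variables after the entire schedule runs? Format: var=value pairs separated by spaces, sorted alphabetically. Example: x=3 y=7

Answer: x=30

Derivation:
Step 1: thread A executes A1 (x = x + 2). Shared: x=7. PCs: A@1 B@0
Step 2: thread B executes B1 (x = 6). Shared: x=6. PCs: A@1 B@1
Step 3: thread B executes B2 (x = x + 3). Shared: x=9. PCs: A@1 B@2
Step 4: thread A executes A2 (x = x - 1). Shared: x=8. PCs: A@2 B@2
Step 5: thread A executes A3 (x = x + 1). Shared: x=9. PCs: A@3 B@2
Step 6: thread B executes B3 (x = 6). Shared: x=6. PCs: A@3 B@3
Step 7: thread A executes A4 (x = x + 4). Shared: x=10. PCs: A@4 B@3
Step 8: thread B executes B4 (x = x * 3). Shared: x=30. PCs: A@4 B@4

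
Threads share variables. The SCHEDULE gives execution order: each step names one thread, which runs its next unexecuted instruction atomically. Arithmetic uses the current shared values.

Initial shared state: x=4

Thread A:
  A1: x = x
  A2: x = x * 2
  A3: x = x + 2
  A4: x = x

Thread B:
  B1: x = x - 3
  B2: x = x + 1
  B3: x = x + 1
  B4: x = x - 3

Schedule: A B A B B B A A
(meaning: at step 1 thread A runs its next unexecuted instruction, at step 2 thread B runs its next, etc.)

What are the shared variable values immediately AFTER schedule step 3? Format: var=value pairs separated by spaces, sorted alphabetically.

Step 1: thread A executes A1 (x = x). Shared: x=4. PCs: A@1 B@0
Step 2: thread B executes B1 (x = x - 3). Shared: x=1. PCs: A@1 B@1
Step 3: thread A executes A2 (x = x * 2). Shared: x=2. PCs: A@2 B@1

Answer: x=2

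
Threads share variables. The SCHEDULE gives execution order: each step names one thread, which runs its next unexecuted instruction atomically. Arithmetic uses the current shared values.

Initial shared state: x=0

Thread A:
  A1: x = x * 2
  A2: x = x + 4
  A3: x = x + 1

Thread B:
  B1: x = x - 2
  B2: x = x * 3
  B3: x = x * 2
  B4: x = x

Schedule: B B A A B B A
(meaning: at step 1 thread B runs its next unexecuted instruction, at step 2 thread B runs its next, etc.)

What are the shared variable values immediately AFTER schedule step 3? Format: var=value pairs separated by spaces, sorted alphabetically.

Answer: x=-12

Derivation:
Step 1: thread B executes B1 (x = x - 2). Shared: x=-2. PCs: A@0 B@1
Step 2: thread B executes B2 (x = x * 3). Shared: x=-6. PCs: A@0 B@2
Step 3: thread A executes A1 (x = x * 2). Shared: x=-12. PCs: A@1 B@2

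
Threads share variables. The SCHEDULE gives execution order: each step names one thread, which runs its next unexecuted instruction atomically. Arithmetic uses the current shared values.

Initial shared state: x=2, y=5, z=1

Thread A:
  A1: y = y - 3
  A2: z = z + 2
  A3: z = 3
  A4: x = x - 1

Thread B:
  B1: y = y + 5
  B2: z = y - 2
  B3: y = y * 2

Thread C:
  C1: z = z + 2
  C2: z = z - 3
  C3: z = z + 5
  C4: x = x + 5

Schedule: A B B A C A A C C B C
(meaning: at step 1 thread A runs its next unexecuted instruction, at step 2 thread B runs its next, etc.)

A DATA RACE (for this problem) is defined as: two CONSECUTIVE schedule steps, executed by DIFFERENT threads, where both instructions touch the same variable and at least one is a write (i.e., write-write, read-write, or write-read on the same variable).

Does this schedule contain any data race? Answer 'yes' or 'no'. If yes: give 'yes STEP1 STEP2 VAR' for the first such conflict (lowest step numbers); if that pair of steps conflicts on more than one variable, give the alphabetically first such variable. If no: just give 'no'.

Steps 1,2: A(y = y - 3) vs B(y = y + 5). RACE on y (W-W).
Steps 2,3: same thread (B). No race.
Steps 3,4: B(z = y - 2) vs A(z = z + 2). RACE on z (W-W).
Steps 4,5: A(z = z + 2) vs C(z = z + 2). RACE on z (W-W).
Steps 5,6: C(z = z + 2) vs A(z = 3). RACE on z (W-W).
Steps 6,7: same thread (A). No race.
Steps 7,8: A(r=x,w=x) vs C(r=z,w=z). No conflict.
Steps 8,9: same thread (C). No race.
Steps 9,10: C(r=z,w=z) vs B(r=y,w=y). No conflict.
Steps 10,11: B(r=y,w=y) vs C(r=x,w=x). No conflict.
First conflict at steps 1,2.

Answer: yes 1 2 y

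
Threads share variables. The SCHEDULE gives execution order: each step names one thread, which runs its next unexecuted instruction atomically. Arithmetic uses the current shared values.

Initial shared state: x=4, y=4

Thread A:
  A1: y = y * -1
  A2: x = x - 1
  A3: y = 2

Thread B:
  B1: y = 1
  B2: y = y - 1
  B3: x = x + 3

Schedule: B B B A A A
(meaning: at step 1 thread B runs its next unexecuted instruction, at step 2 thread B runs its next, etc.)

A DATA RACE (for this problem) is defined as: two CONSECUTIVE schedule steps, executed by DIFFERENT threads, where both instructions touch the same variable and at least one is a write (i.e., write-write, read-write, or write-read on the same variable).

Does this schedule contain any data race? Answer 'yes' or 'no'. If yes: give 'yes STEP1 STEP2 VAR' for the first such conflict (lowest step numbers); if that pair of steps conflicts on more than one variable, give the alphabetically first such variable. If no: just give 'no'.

Answer: no

Derivation:
Steps 1,2: same thread (B). No race.
Steps 2,3: same thread (B). No race.
Steps 3,4: B(r=x,w=x) vs A(r=y,w=y). No conflict.
Steps 4,5: same thread (A). No race.
Steps 5,6: same thread (A). No race.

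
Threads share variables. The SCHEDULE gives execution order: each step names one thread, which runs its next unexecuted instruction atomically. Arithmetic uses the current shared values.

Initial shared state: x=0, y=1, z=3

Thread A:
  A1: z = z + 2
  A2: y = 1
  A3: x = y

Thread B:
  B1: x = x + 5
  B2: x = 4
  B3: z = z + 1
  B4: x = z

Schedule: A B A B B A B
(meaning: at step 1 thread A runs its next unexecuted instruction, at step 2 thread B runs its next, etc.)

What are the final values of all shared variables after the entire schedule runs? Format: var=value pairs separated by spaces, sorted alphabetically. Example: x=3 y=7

Answer: x=6 y=1 z=6

Derivation:
Step 1: thread A executes A1 (z = z + 2). Shared: x=0 y=1 z=5. PCs: A@1 B@0
Step 2: thread B executes B1 (x = x + 5). Shared: x=5 y=1 z=5. PCs: A@1 B@1
Step 3: thread A executes A2 (y = 1). Shared: x=5 y=1 z=5. PCs: A@2 B@1
Step 4: thread B executes B2 (x = 4). Shared: x=4 y=1 z=5. PCs: A@2 B@2
Step 5: thread B executes B3 (z = z + 1). Shared: x=4 y=1 z=6. PCs: A@2 B@3
Step 6: thread A executes A3 (x = y). Shared: x=1 y=1 z=6. PCs: A@3 B@3
Step 7: thread B executes B4 (x = z). Shared: x=6 y=1 z=6. PCs: A@3 B@4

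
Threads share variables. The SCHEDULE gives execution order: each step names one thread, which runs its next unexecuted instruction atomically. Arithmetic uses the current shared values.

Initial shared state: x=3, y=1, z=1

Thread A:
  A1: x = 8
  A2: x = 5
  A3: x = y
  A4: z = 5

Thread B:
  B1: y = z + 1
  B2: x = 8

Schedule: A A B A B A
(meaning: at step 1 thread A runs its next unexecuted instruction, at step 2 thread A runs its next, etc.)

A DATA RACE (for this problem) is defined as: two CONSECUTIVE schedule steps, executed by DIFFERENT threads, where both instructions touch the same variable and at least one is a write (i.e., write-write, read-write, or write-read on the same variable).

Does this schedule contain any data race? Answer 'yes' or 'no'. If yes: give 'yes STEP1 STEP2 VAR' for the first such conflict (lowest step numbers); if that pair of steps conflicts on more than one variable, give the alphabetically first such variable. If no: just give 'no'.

Answer: yes 3 4 y

Derivation:
Steps 1,2: same thread (A). No race.
Steps 2,3: A(r=-,w=x) vs B(r=z,w=y). No conflict.
Steps 3,4: B(y = z + 1) vs A(x = y). RACE on y (W-R).
Steps 4,5: A(x = y) vs B(x = 8). RACE on x (W-W).
Steps 5,6: B(r=-,w=x) vs A(r=-,w=z). No conflict.
First conflict at steps 3,4.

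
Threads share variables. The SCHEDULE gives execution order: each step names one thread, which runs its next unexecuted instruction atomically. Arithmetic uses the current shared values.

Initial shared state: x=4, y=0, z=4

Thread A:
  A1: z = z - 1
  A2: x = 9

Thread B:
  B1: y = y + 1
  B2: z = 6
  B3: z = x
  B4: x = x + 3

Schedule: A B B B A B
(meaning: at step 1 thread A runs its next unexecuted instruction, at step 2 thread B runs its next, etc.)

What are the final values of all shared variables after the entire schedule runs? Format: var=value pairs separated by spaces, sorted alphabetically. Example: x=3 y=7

Answer: x=12 y=1 z=4

Derivation:
Step 1: thread A executes A1 (z = z - 1). Shared: x=4 y=0 z=3. PCs: A@1 B@0
Step 2: thread B executes B1 (y = y + 1). Shared: x=4 y=1 z=3. PCs: A@1 B@1
Step 3: thread B executes B2 (z = 6). Shared: x=4 y=1 z=6. PCs: A@1 B@2
Step 4: thread B executes B3 (z = x). Shared: x=4 y=1 z=4. PCs: A@1 B@3
Step 5: thread A executes A2 (x = 9). Shared: x=9 y=1 z=4. PCs: A@2 B@3
Step 6: thread B executes B4 (x = x + 3). Shared: x=12 y=1 z=4. PCs: A@2 B@4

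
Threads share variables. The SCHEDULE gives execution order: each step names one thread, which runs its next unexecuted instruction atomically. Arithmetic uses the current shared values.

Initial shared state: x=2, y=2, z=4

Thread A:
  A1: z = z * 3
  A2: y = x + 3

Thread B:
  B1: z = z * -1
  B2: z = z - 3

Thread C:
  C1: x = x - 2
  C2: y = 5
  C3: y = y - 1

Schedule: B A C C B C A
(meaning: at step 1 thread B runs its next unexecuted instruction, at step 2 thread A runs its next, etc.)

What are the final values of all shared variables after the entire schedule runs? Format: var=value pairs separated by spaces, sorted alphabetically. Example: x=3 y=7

Step 1: thread B executes B1 (z = z * -1). Shared: x=2 y=2 z=-4. PCs: A@0 B@1 C@0
Step 2: thread A executes A1 (z = z * 3). Shared: x=2 y=2 z=-12. PCs: A@1 B@1 C@0
Step 3: thread C executes C1 (x = x - 2). Shared: x=0 y=2 z=-12. PCs: A@1 B@1 C@1
Step 4: thread C executes C2 (y = 5). Shared: x=0 y=5 z=-12. PCs: A@1 B@1 C@2
Step 5: thread B executes B2 (z = z - 3). Shared: x=0 y=5 z=-15. PCs: A@1 B@2 C@2
Step 6: thread C executes C3 (y = y - 1). Shared: x=0 y=4 z=-15. PCs: A@1 B@2 C@3
Step 7: thread A executes A2 (y = x + 3). Shared: x=0 y=3 z=-15. PCs: A@2 B@2 C@3

Answer: x=0 y=3 z=-15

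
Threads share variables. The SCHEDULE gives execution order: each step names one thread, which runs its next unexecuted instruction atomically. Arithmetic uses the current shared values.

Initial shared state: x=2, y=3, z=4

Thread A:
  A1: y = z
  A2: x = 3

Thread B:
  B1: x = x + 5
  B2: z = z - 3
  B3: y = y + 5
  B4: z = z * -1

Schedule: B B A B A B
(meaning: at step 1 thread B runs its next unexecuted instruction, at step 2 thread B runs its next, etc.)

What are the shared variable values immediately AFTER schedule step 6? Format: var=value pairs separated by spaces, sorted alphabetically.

Answer: x=3 y=6 z=-1

Derivation:
Step 1: thread B executes B1 (x = x + 5). Shared: x=7 y=3 z=4. PCs: A@0 B@1
Step 2: thread B executes B2 (z = z - 3). Shared: x=7 y=3 z=1. PCs: A@0 B@2
Step 3: thread A executes A1 (y = z). Shared: x=7 y=1 z=1. PCs: A@1 B@2
Step 4: thread B executes B3 (y = y + 5). Shared: x=7 y=6 z=1. PCs: A@1 B@3
Step 5: thread A executes A2 (x = 3). Shared: x=3 y=6 z=1. PCs: A@2 B@3
Step 6: thread B executes B4 (z = z * -1). Shared: x=3 y=6 z=-1. PCs: A@2 B@4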